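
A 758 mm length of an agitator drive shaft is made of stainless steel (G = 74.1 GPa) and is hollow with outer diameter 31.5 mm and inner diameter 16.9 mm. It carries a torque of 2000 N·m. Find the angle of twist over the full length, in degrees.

13.2°

J = π(d_o⁴ − d_i⁴)/32 = π(0.0315⁴ − 0.0169⁴)/32 = 8.865×10^-8 m⁴.
θ = T·L/(G·J) = 2000 × 0.758 / (74.1×10⁹ × 8.865×10^-8) = 0.2308 rad.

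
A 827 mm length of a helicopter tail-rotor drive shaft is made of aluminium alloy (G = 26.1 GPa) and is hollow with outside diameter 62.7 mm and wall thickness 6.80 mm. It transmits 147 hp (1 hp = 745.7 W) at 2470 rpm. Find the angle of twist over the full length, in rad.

ω = 2π·2470/60 = 258.7 rad/s, so T = P/ω = 147×745.7 / 258.7 = 423.8 N·m.
J = π(d_o⁴ − d_i⁴)/32 = π(0.0627⁴ − 0.0491⁴)/32 = 9.467×10^-7 m⁴.
θ = T·L/(G·J) = 423.8 × 0.827 / (26.1×10⁹ × 9.467×10^-7) = 0.01418 rad.

0.0142 rad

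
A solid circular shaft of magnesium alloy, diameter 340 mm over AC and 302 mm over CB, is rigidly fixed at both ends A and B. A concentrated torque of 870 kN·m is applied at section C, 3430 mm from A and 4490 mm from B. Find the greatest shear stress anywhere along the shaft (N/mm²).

76.4 N/mm²

Compatibility: T_A·a/J_AC = T_B·b/J_CB with T_A + T_B = T₀.
J_AC = 1.31×10^-3 m⁴, J_CB = 8.17×10^-4 m⁴, so T_A = T₀·(J_AC/a)/((J_AC/a)+(J_CB/b)) = 589600 N·m, T_B = 280400 N·m.
τ in each portion: τ_AC = 7.64×10^7 Pa, τ_CB = 5.18×10^7 Pa; maximum is in AC.
τ_max = T_AC·r/J = 589600·0.170/1.31×10^-3 = 7.640×10^7 Pa.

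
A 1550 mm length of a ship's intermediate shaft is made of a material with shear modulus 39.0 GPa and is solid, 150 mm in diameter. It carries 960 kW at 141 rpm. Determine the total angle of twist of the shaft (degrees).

2.98°

ω = 2π·141/60 = 14.77 rad/s, so T = P/ω = 960×10³ / 14.77 = 65020 N·m.
J = πd⁴/32 = π(0.150)⁴/32 = 4.970×10^-5 m⁴.
θ = T·L/(G·J) = 65020 × 1.55 / (39.0×10⁹ × 4.970×10^-5) = 0.05199 rad.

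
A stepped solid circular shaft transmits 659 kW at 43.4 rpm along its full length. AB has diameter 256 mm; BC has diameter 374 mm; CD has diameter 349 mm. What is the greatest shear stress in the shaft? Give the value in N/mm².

44.0 N/mm²

ω = 2π·43.4/60 = 4.545 rad/s, so T = P/ω = 659×10³ / 4.545 = 145000 N·m.
Under the same torque, τ_max = 16T/(πd³) is largest where d is smallest — segment AB (d = 256 mm).
τ_max = 16·145000/(π·(0.256)³) = 4.402×10^7 Pa.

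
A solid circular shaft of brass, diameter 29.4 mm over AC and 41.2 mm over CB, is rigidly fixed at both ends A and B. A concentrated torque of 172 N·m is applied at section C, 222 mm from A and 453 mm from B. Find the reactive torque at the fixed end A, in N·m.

Compatibility: T_A·a/J_AC = T_B·b/J_CB with T_A + T_B = T₀.
J_AC = 7.33×10^-8 m⁴, J_CB = 2.83×10^-7 m⁴, so T_A = T₀·(J_AC/a)/((J_AC/a)+(J_CB/b)) = 59.52 N·m, T_B = 112.5 N·m.

59.5 N·m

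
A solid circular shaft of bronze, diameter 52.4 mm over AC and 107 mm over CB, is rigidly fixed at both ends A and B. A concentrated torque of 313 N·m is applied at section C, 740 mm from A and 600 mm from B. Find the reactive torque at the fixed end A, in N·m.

13.9 N·m

Compatibility: T_A·a/J_AC = T_B·b/J_CB with T_A + T_B = T₀.
J_AC = 7.40×10^-7 m⁴, J_CB = 1.29×10^-5 m⁴, so T_A = T₀·(J_AC/a)/((J_AC/a)+(J_CB/b)) = 13.95 N·m, T_B = 299.1 N·m.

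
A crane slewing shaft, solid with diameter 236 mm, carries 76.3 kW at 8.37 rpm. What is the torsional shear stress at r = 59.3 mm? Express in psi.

2460 psi

ω = 2π·8.37/60 = 0.8765 rad/s, so T = P/ω = 76.3×10³ / 0.8765 = 87050 N·m.
J = πd⁴/32 = π(0.236)⁴/32 = 3.045×10^-4 m⁴.
Shear stress varies linearly with radius: τ = T·r/J = 87050 × 0.0593 / 3.045×10^-4 = 1.695×10^7 Pa.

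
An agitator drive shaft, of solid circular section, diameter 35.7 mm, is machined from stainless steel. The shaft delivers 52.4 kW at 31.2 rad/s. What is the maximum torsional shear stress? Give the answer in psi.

ω = 31.2 rad/s, so T = P/ω = 52.4×10³ / 31.20 = 1679 N·m.
J = πd⁴/32 = π(0.0357)⁴/32 = 1.595×10^-7 m⁴.
τ_max = T·r/J = 1679 × 0.0179 / 1.595×10^-7 = 1.880×10^8 Pa.

27300 psi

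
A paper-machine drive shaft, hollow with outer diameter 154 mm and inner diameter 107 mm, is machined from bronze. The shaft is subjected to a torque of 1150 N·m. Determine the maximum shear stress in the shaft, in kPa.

2090 kPa

J = π(d_o⁴ − d_i⁴)/32 = π(0.154⁴ − 0.107⁴)/32 = 4.235×10^-5 m⁴.
τ_max = T·r/J = 1150 × 0.0770 / 4.235×10^-5 = 2.091×10^6 Pa.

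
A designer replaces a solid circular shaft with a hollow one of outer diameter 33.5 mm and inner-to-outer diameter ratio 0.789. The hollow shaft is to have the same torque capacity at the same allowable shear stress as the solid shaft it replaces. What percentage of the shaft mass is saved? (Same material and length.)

47.7 %

Equal τ_max and T ⇒ the solid shaft needs d_s³ = d_o³(1−k⁴), so d_s = 33.5·(1−0.789⁴)^(1/3) = 28.45 mm.
Area ratio A_h/A_s = d_o²(1−k²)/d_s² = (1−k²)/(1−k⁴)^(2/3) = 0.5234.
Mass saving = 1 − 0.5234 = 47.7 %.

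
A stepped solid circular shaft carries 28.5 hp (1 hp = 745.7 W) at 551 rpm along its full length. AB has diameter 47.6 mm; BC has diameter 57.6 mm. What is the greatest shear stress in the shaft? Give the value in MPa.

17.4 MPa

ω = 2π·551/60 = 57.70 rad/s, so T = P/ω = 28.5×745.7 / 57.70 = 368.3 N·m.
Under the same torque, τ_max = 16T/(πd³) is largest where d is smallest — segment AB (d = 47.6 mm).
τ_max = 16·368.3/(π·(0.0476)³) = 1.739×10^7 Pa.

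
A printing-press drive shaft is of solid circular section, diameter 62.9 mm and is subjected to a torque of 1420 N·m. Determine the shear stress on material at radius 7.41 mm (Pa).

6.85e6 Pa

J = πd⁴/32 = π(0.0629)⁴/32 = 1.537×10^-6 m⁴.
Shear stress varies linearly with radius: τ = T·r/J = 1420 × 0.00741 / 1.537×10^-6 = 6.847×10^6 Pa.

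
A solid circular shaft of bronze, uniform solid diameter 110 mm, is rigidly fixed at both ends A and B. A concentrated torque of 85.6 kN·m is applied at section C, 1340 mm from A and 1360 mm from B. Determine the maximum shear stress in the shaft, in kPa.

With uniform GJ and both ends fixed, compatibility θ_AC = θ_CB gives T_A·a = T_B·b, together with T_A + T_B = T₀.
T_A = T₀·b/(a+b) = 85600·1360/2700 = 43120 N·m; T_B = 42480 N·m.
τ in each portion: τ_AC = 1.65×10^8 Pa, τ_CB = 1.63×10^8 Pa; maximum is in AC.
τ_max = T_AC·r/J = 43120·0.0550/1.44×10^-5 = 1.650×10^8 Pa.

165000 kPa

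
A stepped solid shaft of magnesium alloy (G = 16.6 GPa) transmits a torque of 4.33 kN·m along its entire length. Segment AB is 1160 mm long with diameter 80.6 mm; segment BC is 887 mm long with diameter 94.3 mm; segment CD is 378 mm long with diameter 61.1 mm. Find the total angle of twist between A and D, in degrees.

J_AB = π(0.0806)⁴/32 = 4.14×10^-6 m⁴; J_BC = π(0.0943)⁴/32 = 7.76×10^-6 m⁴; J_CD = π(0.0611)⁴/32 = 1.37×10^-6 m⁴.
θ = (T/G)·Σ L_i/J_i = (4330/16.6×10⁹)·(1.16/4.14×10^-6 + 0.887/7.76×10^-6 + 0.378/1.37×10^-6) = 0.1749 rad.

10.0°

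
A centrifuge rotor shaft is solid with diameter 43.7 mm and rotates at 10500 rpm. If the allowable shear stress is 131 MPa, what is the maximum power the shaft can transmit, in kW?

J = πd⁴/32 = π(0.0437)⁴/32 = 3.580×10^-7 m⁴.
T_max = τ_allow·J/r = 1.31×10^8 × 3.580×10^-7 / 0.0219 = 2147 N·m.
ω = 2π·10500/60 = 1100 rad/s, so P_max = T_max·ω = 2.360×10^6 W.

2360 kW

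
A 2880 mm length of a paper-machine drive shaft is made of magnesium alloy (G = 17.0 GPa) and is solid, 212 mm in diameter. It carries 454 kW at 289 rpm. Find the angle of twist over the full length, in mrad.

12.8 mrad

ω = 2π·289/60 = 30.26 rad/s, so T = P/ω = 454×10³ / 30.26 = 15000 N·m.
J = πd⁴/32 = π(0.212)⁴/32 = 1.983×10^-4 m⁴.
θ = T·L/(G·J) = 15000 × 2.88 / (17.0×10⁹ × 1.983×10^-4) = 0.01282 rad.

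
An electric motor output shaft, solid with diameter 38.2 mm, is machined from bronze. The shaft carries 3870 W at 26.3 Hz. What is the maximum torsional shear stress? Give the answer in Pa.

ω = 2π·26.3 = 165.2 rad/s, so T = P/ω = 3870 / 165.2 = 23.42 N·m.
J = πd⁴/32 = π(0.0382)⁴/32 = 2.091×10^-7 m⁴.
τ_max = T·r/J = 23.42 × 0.0191 / 2.091×10^-7 = 2.140×10^6 Pa.

2.14e6 Pa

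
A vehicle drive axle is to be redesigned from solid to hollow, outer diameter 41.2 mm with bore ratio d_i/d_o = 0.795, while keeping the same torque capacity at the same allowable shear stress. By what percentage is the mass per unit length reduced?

Equal τ_max and T ⇒ the solid shaft needs d_s³ = d_o³(1−k⁴), so d_s = 41.2·(1−0.795⁴)^(1/3) = 34.76 mm.
Area ratio A_h/A_s = d_o²(1−k²)/d_s² = (1−k²)/(1−k⁴)^(2/3) = 0.5170.
Mass saving = 1 − 0.5170 = 48.3 %.

48.3 %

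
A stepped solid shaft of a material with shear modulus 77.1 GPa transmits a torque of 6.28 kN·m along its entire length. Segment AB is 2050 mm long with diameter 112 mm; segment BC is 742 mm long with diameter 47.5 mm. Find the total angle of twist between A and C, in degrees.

J_AB = π(0.112)⁴/32 = 1.54×10^-5 m⁴; J_BC = π(0.0475)⁴/32 = 5.00×10^-7 m⁴.
θ = (T/G)·Σ L_i/J_i = (6280/77.1×10⁹)·(2.05/1.54×10^-5 + 0.742/5.00×10^-7) = 0.1317 rad.

7.55°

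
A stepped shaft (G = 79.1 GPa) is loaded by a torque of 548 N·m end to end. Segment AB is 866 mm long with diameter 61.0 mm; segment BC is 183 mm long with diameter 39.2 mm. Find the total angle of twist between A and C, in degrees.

J_AB = π(0.0610)⁴/32 = 1.36×10^-6 m⁴; J_BC = π(0.0392)⁴/32 = 2.32×10^-7 m⁴.
θ = (T/G)·Σ L_i/J_i = (548.0/79.1×10⁹)·(0.866/1.36×10^-6 + 0.183/2.32×10^-7) = 9.883×10^-3 rad.

0.566°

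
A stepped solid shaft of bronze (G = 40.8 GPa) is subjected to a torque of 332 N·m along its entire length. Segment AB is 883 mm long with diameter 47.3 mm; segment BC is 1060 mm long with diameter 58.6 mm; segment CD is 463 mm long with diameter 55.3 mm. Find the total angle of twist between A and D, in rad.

0.0262 rad

J_AB = π(0.0473)⁴/32 = 4.91×10^-7 m⁴; J_BC = π(0.0586)⁴/32 = 1.16×10^-6 m⁴; J_CD = π(0.0553)⁴/32 = 9.18×10^-7 m⁴.
θ = (T/G)·Σ L_i/J_i = (332.0/40.8×10⁹)·(0.883/4.91×10^-7 + 1.06/1.16×10^-6 + 0.463/9.18×10^-7) = 0.02618 rad.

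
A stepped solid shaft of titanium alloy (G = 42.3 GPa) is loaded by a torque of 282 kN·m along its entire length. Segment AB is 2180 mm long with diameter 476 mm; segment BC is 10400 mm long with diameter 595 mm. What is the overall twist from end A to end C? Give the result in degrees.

J_AB = π(0.476)⁴/32 = 5.04×10^-3 m⁴; J_BC = π(0.595)⁴/32 = 0.0123 m⁴.
θ = (T/G)·Σ L_i/J_i = (282000/42.3×10⁹)·(2.18/5.04×10^-3 + 10.4/0.0123) = 8.518×10^-3 rad.

0.488°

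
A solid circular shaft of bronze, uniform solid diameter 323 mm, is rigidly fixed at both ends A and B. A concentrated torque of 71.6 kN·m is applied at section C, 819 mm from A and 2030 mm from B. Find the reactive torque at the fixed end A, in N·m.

51000 N·m

With uniform GJ and both ends fixed, compatibility θ_AC = θ_CB gives T_A·a = T_B·b, together with T_A + T_B = T₀.
T_A = T₀·b/(a+b) = 71600·2030/2849 = 51020 N·m; T_B = 20580 N·m.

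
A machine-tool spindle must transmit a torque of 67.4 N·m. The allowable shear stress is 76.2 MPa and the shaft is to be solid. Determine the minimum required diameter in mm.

For a solid shaft τ_max = 16T/(πd³), so d = (16T/(π τ_allow))^(1/3) = (16·67.40/(π·7.62×10^7))^(1/3) = 0.01652 m.

16.5 mm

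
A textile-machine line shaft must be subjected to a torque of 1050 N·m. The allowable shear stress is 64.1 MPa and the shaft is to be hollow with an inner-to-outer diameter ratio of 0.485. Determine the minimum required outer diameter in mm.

For a hollow shaft with d_i/d_o = 0.485: τ_max = 16T/(π d_o³ (1−k⁴)), so d_o = [16T/(π τ_allow (1−k⁴))]^(1/3) = [16·1050/(π·6.41×10^7·0.9447)]^(1/3) = 0.04453 m.

44.5 mm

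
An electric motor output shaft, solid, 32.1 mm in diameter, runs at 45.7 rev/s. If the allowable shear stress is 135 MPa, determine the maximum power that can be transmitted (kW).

J = πd⁴/32 = π(0.0321)⁴/32 = 1.042×10^-7 m⁴.
T_max = τ_allow·J/r = 1.35×10^8 × 1.042×10^-7 / 0.0161 = 876.8 N·m.
ω = 2π·45.7 = 287.1 rad/s, so P_max = T_max·ω = 2.518×10^5 W.

252 kW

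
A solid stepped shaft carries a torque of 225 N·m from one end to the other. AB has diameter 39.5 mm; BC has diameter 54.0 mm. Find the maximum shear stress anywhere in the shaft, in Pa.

1.86e7 Pa

Under the same torque, τ_max = 16T/(πd³) is largest where d is smallest — segment AB (d = 39.5 mm).
τ_max = 16·225.0/(π·(0.0395)³) = 1.859×10^7 Pa.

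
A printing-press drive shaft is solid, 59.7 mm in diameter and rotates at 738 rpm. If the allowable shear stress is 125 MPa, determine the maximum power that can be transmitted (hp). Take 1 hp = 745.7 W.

J = πd⁴/32 = π(0.0597)⁴/32 = 1.247×10^-6 m⁴.
T_max = τ_allow·J/r = 1.25×10^8 × 1.247×10^-6 / 0.0299 = 5222 N·m.
ω = 2π·738/60 = 77.28 rad/s, so P_max = T_max·ω = 4.036×10^5 W.

541 hp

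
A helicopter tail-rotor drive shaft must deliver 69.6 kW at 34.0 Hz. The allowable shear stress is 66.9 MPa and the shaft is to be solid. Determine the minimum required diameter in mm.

ω = 2π·34.0 = 213.6 rad/s, so T = P/ω = 69.6×10³ / 213.6 = 325.8 N·m.
For a solid shaft τ_max = 16T/(πd³), so d = (16T/(π τ_allow))^(1/3) = (16·325.8/(π·6.69×10^7))^(1/3) = 0.02916 m.

29.2 mm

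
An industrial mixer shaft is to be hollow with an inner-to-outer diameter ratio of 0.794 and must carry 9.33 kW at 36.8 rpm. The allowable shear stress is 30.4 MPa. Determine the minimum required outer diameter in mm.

ω = 2π·36.8/60 = 3.854 rad/s, so T = P/ω = 9.33×10³ / 3.854 = 2421 N·m.
For a hollow shaft with d_i/d_o = 0.794: τ_max = 16T/(π d_o³ (1−k⁴)), so d_o = [16T/(π τ_allow (1−k⁴))]^(1/3) = [16·2421/(π·3.04×10^7·0.6026)]^(1/3) = 0.08764 m.

87.6 mm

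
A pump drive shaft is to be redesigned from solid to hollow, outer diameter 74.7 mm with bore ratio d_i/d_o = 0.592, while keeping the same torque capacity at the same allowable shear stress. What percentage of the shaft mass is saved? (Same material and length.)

Equal τ_max and T ⇒ the solid shaft needs d_s³ = d_o³(1−k⁴), so d_s = 74.7·(1−0.592⁴)^(1/3) = 71.51 mm.
Area ratio A_h/A_s = d_o²(1−k²)/d_s² = (1−k²)/(1−k⁴)^(2/3) = 0.7088.
Mass saving = 1 − 0.7088 = 29.1 %.

29.1 %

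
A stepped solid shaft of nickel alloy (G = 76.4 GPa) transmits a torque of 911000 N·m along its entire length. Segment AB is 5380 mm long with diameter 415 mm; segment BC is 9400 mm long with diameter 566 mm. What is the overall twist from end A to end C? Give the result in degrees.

1.90°

J_AB = π(0.415)⁴/32 = 2.91×10^-3 m⁴; J_BC = π(0.566)⁴/32 = 0.0101 m⁴.
θ = (T/G)·Σ L_i/J_i = (911000/76.4×10⁹)·(5.38/2.91×10^-3 + 9.40/0.0101) = 0.03315 rad.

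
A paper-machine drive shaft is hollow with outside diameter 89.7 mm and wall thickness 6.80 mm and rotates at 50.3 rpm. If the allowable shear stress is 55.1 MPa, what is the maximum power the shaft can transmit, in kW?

19.8 kW

J = π(d_o⁴ − d_i⁴)/32 = π(0.0897⁴ − 0.0761⁴)/32 = 3.063×10^-6 m⁴.
T_max = τ_allow·J/r = 5.51×10^7 × 3.063×10^-6 / 0.0449 = 3763 N·m.
ω = 2π·50.3/60 = 5.267 rad/s, so P_max = T_max·ω = 1.982×10^4 W.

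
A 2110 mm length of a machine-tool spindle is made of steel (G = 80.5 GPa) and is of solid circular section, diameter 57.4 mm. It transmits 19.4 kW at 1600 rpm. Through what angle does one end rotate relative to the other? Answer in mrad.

ω = 2π·1600/60 = 167.6 rad/s, so T = P/ω = 19.4×10³ / 167.6 = 115.8 N·m.
J = πd⁴/32 = π(0.0574)⁴/32 = 1.066×10^-6 m⁴.
θ = T·L/(G·J) = 115.8 × 2.11 / (80.5×10⁹ × 1.066×10^-6) = 2.848×10^-3 rad.

2.85 mrad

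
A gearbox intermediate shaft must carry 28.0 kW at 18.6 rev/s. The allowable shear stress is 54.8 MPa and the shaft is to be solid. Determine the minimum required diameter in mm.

ω = 2π·18.6 = 116.9 rad/s, so T = P/ω = 28.0×10³ / 116.9 = 239.6 N·m.
For a solid shaft τ_max = 16T/(πd³), so d = (16T/(π τ_allow))^(1/3) = (16·239.6/(π·5.48×10^7))^(1/3) = 0.02813 m.

28.1 mm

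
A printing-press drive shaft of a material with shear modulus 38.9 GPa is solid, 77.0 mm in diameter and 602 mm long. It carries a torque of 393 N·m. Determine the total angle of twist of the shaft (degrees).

J = πd⁴/32 = π(0.0770)⁴/32 = 3.451×10^-6 m⁴.
θ = T·L/(G·J) = 393.0 × 0.602 / (38.9×10⁹ × 3.451×10^-6) = 1.762×10^-3 rad.

0.101°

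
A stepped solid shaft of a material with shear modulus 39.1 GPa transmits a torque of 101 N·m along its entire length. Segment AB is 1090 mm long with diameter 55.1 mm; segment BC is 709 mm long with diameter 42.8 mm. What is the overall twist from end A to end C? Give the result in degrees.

0.497°

J_AB = π(0.0551)⁴/32 = 9.05×10^-7 m⁴; J_BC = π(0.0428)⁴/32 = 3.29×10^-7 m⁴.
θ = (T/G)·Σ L_i/J_i = (101.0/39.1×10⁹)·(1.09/9.05×10^-7 + 0.709/3.29×10^-7) = 8.671×10^-3 rad.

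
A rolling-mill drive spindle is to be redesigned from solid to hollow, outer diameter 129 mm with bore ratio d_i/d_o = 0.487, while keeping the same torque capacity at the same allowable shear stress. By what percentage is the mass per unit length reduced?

20.7 %

Equal τ_max and T ⇒ the solid shaft needs d_s³ = d_o³(1−k⁴), so d_s = 129·(1−0.487⁴)^(1/3) = 126.5 mm.
Area ratio A_h/A_s = d_o²(1−k²)/d_s² = (1−k²)/(1−k⁴)^(2/3) = 0.7928.
Mass saving = 1 − 0.7928 = 20.7 %.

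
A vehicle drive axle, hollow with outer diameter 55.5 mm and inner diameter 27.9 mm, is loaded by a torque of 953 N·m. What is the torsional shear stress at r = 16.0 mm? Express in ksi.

2.54 ksi

J = π(d_o⁴ − d_i⁴)/32 = π(0.0555⁴ − 0.0279⁴)/32 = 8.720×10^-7 m⁴.
Shear stress varies linearly with radius: τ = T·r/J = 953.0 × 0.0160 / 8.720×10^-7 = 1.749×10^7 Pa.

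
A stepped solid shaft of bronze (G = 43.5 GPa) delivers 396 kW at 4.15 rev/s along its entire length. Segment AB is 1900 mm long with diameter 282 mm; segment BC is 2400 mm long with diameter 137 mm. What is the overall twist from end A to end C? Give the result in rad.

ω = 2π·4.15 = 26.08 rad/s, so T = P/ω = 396×10³ / 26.08 = 15190 N·m.
J_AB = π(0.282)⁴/32 = 6.21×10^-4 m⁴; J_BC = π(0.137)⁴/32 = 3.46×10^-5 m⁴.
θ = (T/G)·Σ L_i/J_i = (15190/43.5×10⁹)·(1.90/6.21×10^-4 + 2.40/3.46×10^-5) = 0.02530 rad.

0.0253 rad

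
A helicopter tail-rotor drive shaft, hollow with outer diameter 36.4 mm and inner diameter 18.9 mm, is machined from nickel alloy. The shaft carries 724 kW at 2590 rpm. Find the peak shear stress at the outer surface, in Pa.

3.04e8 Pa

ω = 2π·2590/60 = 271.2 rad/s, so T = P/ω = 724×10³ / 271.2 = 2669 N·m.
J = π(d_o⁴ − d_i⁴)/32 = π(0.0364⁴ − 0.0189⁴)/32 = 1.598×10^-7 m⁴.
τ_max = T·r/J = 2669 × 0.0182 / 1.598×10^-7 = 3.040×10^8 Pa.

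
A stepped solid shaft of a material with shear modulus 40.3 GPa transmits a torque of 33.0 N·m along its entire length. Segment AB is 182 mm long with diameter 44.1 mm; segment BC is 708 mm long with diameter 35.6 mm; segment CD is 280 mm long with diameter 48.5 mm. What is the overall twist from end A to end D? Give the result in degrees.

J_AB = π(0.0441)⁴/32 = 3.71×10^-7 m⁴; J_BC = π(0.0356)⁴/32 = 1.58×10^-7 m⁴; J_CD = π(0.0485)⁴/32 = 5.43×10^-7 m⁴.
θ = (T/G)·Σ L_i/J_i = (33.00/40.3×10⁹)·(0.182/3.71×10^-7 + 0.708/1.58×10^-7 + 0.280/5.43×10^-7) = 4.500×10^-3 rad.

0.258°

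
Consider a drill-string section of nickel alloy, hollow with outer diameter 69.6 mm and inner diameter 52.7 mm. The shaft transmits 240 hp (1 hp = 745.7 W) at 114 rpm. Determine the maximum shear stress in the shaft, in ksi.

ω = 2π·114/60 = 11.94 rad/s, so T = P/ω = 240×745.7 / 11.94 = 14990 N·m.
J = π(d_o⁴ − d_i⁴)/32 = π(0.0696⁴ − 0.0527⁴)/32 = 1.547×10^-6 m⁴.
τ_max = T·r/J = 14990 × 0.0348 / 1.547×10^-6 = 3.373×10^8 Pa.

48.9 ksi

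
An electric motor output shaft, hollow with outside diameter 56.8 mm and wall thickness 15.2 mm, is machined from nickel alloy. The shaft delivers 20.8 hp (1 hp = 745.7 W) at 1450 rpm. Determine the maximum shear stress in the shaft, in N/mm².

2.98 N/mm²

ω = 2π·1450/60 = 151.8 rad/s, so T = P/ω = 20.8×745.7 / 151.8 = 102.1 N·m.
J = π(d_o⁴ − d_i⁴)/32 = π(0.0568⁴ − 0.0264⁴)/32 = 9.742×10^-7 m⁴.
τ_max = T·r/J = 102.1 × 0.0284 / 9.742×10^-7 = 2.978×10^6 Pa.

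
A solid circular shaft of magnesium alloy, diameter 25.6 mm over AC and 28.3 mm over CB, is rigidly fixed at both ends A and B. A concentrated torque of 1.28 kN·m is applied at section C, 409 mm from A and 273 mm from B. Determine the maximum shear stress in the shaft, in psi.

28800 psi

Compatibility: T_A·a/J_AC = T_B·b/J_CB with T_A + T_B = T₀.
J_AC = 4.22×10^-8 m⁴, J_CB = 6.30×10^-8 m⁴, so T_A = T₀·(J_AC/a)/((J_AC/a)+(J_CB/b)) = 395.4 N·m, T_B = 884.6 N·m.
τ in each portion: τ_AC = 1.20×10^8 Pa, τ_CB = 1.99×10^8 Pa; maximum is in CB.
τ_max = T_CB·r/J = 884.6·0.0142/6.30×10^-8 = 1.988×10^8 Pa.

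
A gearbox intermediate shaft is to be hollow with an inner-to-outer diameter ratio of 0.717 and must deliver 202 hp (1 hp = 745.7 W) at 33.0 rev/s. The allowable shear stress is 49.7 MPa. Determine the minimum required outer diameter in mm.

46.6 mm

ω = 2π·33.0 = 207.3 rad/s, so T = P/ω = 202×745.7 / 207.3 = 726.5 N·m.
For a hollow shaft with d_i/d_o = 0.717: τ_max = 16T/(π d_o³ (1−k⁴)), so d_o = [16T/(π τ_allow (1−k⁴))]^(1/3) = [16·726.5/(π·4.97×10^7·0.7357)]^(1/3) = 0.04660 m.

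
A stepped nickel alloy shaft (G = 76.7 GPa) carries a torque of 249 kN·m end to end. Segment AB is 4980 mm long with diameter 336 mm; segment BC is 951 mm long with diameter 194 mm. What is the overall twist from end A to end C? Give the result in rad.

0.0351 rad

J_AB = π(0.336)⁴/32 = 1.25×10^-3 m⁴; J_BC = π(0.194)⁴/32 = 1.39×10^-4 m⁴.
θ = (T/G)·Σ L_i/J_i = (249000/76.7×10⁹)·(4.98/1.25×10^-3 + 0.951/1.39×10^-4) = 0.03512 rad.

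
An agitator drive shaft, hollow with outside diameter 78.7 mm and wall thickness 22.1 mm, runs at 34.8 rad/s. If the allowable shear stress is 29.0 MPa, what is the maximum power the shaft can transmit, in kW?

93.0 kW

J = π(d_o⁴ − d_i⁴)/32 = π(0.0787⁴ − 0.0345⁴)/32 = 3.627×10^-6 m⁴.
T_max = τ_allow·J/r = 2.90×10^7 × 3.627×10^-6 / 0.0394 = 2673 N·m.
ω = 34.8 rad/s, so P_max = T_max·ω = 9.302×10^4 W.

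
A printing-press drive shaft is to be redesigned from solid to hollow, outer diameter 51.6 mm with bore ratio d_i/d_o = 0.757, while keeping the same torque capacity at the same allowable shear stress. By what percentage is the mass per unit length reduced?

Equal τ_max and T ⇒ the solid shaft needs d_s³ = d_o³(1−k⁴), so d_s = 51.6·(1−0.757⁴)^(1/3) = 45.19 mm.
Area ratio A_h/A_s = d_o²(1−k²)/d_s² = (1−k²)/(1−k⁴)^(2/3) = 0.5567.
Mass saving = 1 − 0.5567 = 44.3 %.

44.3 %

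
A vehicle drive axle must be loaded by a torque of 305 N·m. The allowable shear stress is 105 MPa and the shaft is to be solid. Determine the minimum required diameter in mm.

For a solid shaft τ_max = 16T/(πd³), so d = (16T/(π τ_allow))^(1/3) = (16·305.0/(π·1.05×10^8))^(1/3) = 0.02455 m.

24.5 mm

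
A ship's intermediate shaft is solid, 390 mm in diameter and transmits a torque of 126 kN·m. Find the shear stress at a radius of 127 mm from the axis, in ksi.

1.02 ksi

J = πd⁴/32 = π(0.390)⁴/32 = 2.271×10^-3 m⁴.
Shear stress varies linearly with radius: τ = T·r/J = 126000 × 0.127 / 2.271×10^-3 = 7.046×10^6 Pa.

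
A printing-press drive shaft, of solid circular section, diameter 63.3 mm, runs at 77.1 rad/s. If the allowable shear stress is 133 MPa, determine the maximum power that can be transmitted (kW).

J = πd⁴/32 = π(0.0633)⁴/32 = 1.576×10^-6 m⁴.
T_max = τ_allow·J/r = 1.33×10^8 × 1.576×10^-6 / 0.0316 = 6624 N·m.
ω = 77.1 rad/s, so P_max = T_max·ω = 5.107×10^5 W.

511 kW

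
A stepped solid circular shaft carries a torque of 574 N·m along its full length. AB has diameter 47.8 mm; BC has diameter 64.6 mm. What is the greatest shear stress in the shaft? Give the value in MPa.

Under the same torque, τ_max = 16T/(πd³) is largest where d is smallest — segment AB (d = 47.8 mm).
τ_max = 16·574.0/(π·(0.0478)³) = 2.677×10^7 Pa.

26.8 MPa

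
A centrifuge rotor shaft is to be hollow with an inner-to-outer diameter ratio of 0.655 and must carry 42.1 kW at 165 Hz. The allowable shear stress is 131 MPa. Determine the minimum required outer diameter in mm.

ω = 2π·165 = 1037 rad/s, so T = P/ω = 42.1×10³ / 1037 = 40.61 N·m.
For a hollow shaft with d_i/d_o = 0.655: τ_max = 16T/(π d_o³ (1−k⁴)), so d_o = [16T/(π τ_allow (1−k⁴))]^(1/3) = [16·40.61/(π·1.31×10^8·0.8159)]^(1/3) = 0.01246 m.

12.5 mm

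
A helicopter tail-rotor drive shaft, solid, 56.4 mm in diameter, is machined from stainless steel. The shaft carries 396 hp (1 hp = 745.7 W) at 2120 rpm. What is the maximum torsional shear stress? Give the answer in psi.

ω = 2π·2120/60 = 222.0 rad/s, so T = P/ω = 396×745.7 / 222.0 = 1330 N·m.
J = πd⁴/32 = π(0.0564)⁴/32 = 9.934×10^-7 m⁴.
τ_max = T·r/J = 1330 × 0.0282 / 9.934×10^-7 = 3.776×10^7 Pa.

5480 psi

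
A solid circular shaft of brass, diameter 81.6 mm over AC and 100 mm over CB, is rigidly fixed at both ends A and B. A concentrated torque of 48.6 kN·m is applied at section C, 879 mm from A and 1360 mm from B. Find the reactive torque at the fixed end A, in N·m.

19800 N·m

Compatibility: T_A·a/J_AC = T_B·b/J_CB with T_A + T_B = T₀.
J_AC = 4.35×10^-6 m⁴, J_CB = 9.82×10^-6 m⁴, so T_A = T₀·(J_AC/a)/((J_AC/a)+(J_CB/b)) = 19770 N·m, T_B = 28830 N·m.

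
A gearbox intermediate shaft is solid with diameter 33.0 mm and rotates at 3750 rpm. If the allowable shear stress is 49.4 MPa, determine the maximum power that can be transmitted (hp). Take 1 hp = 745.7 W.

J = πd⁴/32 = π(0.0330)⁴/32 = 1.164×10^-7 m⁴.
T_max = τ_allow·J/r = 4.94×10^7 × 1.164×10^-7 / 0.0165 = 348.6 N·m.
ω = 2π·3750/60 = 392.7 rad/s, so P_max = T_max·ω = 1.369×10^5 W.

184 hp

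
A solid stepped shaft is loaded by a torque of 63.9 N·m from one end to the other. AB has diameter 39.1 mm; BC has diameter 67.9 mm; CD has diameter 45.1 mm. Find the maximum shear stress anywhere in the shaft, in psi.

790 psi

Under the same torque, τ_max = 16T/(πd³) is largest where d is smallest — segment AB (d = 39.1 mm).
τ_max = 16·63.90/(π·(0.0391)³) = 5.444×10^6 Pa.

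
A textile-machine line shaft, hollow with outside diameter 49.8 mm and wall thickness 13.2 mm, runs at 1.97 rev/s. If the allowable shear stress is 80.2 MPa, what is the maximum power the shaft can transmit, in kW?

22.9 kW

J = π(d_o⁴ − d_i⁴)/32 = π(0.0498⁴ − 0.0234⁴)/32 = 5.744×10^-7 m⁴.
T_max = τ_allow·J/r = 8.02×10^7 × 5.744×10^-7 / 0.0249 = 1850 N·m.
ω = 2π·1.97 = 12.38 rad/s, so P_max = T_max·ω = 2.290×10^4 W.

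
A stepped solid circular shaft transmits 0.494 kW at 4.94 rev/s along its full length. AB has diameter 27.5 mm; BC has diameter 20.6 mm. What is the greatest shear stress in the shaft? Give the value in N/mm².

9.27 N/mm²

ω = 2π·4.94 = 31.04 rad/s, so T = P/ω = 0.494×10³ / 31.04 = 15.92 N·m.
Under the same torque, τ_max = 16T/(πd³) is largest where d is smallest — segment BC (d = 20.6 mm).
τ_max = 16·15.92/(π·(0.0206)³) = 9.272×10^6 Pa.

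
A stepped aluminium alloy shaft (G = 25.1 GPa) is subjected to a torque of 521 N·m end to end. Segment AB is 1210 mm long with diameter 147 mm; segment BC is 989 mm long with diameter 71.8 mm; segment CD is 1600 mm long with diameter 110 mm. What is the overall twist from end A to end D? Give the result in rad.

0.0107 rad

J_AB = π(0.147)⁴/32 = 4.58×10^-5 m⁴; J_BC = π(0.0718)⁴/32 = 2.61×10^-6 m⁴; J_CD = π(0.110)⁴/32 = 1.44×10^-5 m⁴.
θ = (T/G)·Σ L_i/J_i = (521.0/25.1×10⁹)·(1.21/4.58×10^-5 + 0.989/2.61×10^-6 + 1.60/1.44×10^-5) = 0.01073 rad.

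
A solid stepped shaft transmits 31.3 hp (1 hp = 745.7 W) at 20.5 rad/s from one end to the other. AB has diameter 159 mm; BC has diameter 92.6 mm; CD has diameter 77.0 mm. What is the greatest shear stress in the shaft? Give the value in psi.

ω = 20.5 rad/s, so T = P/ω = 31.3×745.7 / 20.50 = 1139 N·m.
Under the same torque, τ_max = 16T/(πd³) is largest where d is smallest — segment CD (d = 77.0 mm).
τ_max = 16·1139/(π·(0.0770)³) = 1.270×10^7 Pa.

1840 psi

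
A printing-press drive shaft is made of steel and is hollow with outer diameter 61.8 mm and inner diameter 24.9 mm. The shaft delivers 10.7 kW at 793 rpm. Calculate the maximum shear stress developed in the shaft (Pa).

ω = 2π·793/60 = 83.04 rad/s, so T = P/ω = 10.7×10³ / 83.04 = 128.8 N·m.
J = π(d_o⁴ − d_i⁴)/32 = π(0.0618⁴ − 0.0249⁴)/32 = 1.394×10^-6 m⁴.
τ_max = T·r/J = 128.8 × 0.0309 / 1.394×10^-6 = 2.856×10^6 Pa.

2.86e6 Pa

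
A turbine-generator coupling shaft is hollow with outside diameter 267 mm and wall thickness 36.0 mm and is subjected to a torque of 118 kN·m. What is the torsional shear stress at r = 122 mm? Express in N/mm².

40.3 N/mm²

J = π(d_o⁴ − d_i⁴)/32 = π(0.267⁴ − 0.195⁴)/32 = 3.570×10^-4 m⁴.
Shear stress varies linearly with radius: τ = T·r/J = 118000 × 0.122 / 3.570×10^-4 = 4.033×10^7 Pa.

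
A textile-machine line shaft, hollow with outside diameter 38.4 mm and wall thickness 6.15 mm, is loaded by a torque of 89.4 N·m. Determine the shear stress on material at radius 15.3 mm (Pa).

J = π(d_o⁴ − d_i⁴)/32 = π(0.0384⁴ − 0.0261⁴)/32 = 1.679×10^-7 m⁴.
Shear stress varies linearly with radius: τ = T·r/J = 89.40 × 0.0153 / 1.679×10^-7 = 8.146×10^6 Pa.

8.15e6 Pa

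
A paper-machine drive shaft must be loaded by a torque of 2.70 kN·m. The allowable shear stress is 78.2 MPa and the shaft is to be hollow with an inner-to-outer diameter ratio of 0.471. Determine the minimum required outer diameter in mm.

For a hollow shaft with d_i/d_o = 0.471: τ_max = 16T/(π d_o³ (1−k⁴)), so d_o = [16T/(π τ_allow (1−k⁴))]^(1/3) = [16·2700/(π·7.82×10^7·0.9508)]^(1/3) = 0.05697 m.

57.0 mm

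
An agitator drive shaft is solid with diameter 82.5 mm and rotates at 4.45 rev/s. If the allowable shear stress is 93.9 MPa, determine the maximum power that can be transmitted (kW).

289 kW

J = πd⁴/32 = π(0.0825)⁴/32 = 4.548×10^-6 m⁴.
T_max = τ_allow·J/r = 9.39×10^7 × 4.548×10^-6 / 0.0413 = 10350 N·m.
ω = 2π·4.45 = 27.96 rad/s, so P_max = T_max·ω = 2.895×10^5 W.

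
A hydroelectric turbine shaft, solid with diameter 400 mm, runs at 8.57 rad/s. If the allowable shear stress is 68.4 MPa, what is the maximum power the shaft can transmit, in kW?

7370 kW

J = πd⁴/32 = π(0.400)⁴/32 = 2.513×10^-3 m⁴.
T_max = τ_allow·J/r = 6.84×10^7 × 2.513×10^-3 / 0.200 = 859500 N·m.
ω = 8.57 rad/s, so P_max = T_max·ω = 7.366×10^6 W.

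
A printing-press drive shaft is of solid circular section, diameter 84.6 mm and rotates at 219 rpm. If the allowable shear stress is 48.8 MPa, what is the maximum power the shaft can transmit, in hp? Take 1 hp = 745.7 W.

J = πd⁴/32 = π(0.0846)⁴/32 = 5.029×10^-6 m⁴.
T_max = τ_allow·J/r = 4.88×10^7 × 5.029×10^-6 / 0.0423 = 5802 N·m.
ω = 2π·219/60 = 22.93 rad/s, so P_max = T_max·ω = 1.331×10^5 W.

178 hp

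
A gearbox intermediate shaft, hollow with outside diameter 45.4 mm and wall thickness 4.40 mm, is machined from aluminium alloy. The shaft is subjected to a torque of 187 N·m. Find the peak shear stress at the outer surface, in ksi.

2.56 ksi

J = π(d_o⁴ − d_i⁴)/32 = π(0.0454⁴ − 0.0366⁴)/32 = 2.409×10^-7 m⁴.
τ_max = T·r/J = 187.0 × 0.0227 / 2.409×10^-7 = 1.762×10^7 Pa.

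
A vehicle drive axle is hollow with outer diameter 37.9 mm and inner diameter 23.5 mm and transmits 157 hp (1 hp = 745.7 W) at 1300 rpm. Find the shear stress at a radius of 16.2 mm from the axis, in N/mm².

80.7 N/mm²

ω = 2π·1300/60 = 136.1 rad/s, so T = P/ω = 157×745.7 / 136.1 = 860.0 N·m.
J = π(d_o⁴ − d_i⁴)/32 = π(0.0379⁴ − 0.0235⁴)/32 = 1.726×10^-7 m⁴.
Shear stress varies linearly with radius: τ = T·r/J = 860.0 × 0.0162 / 1.726×10^-7 = 8.071×10^7 Pa.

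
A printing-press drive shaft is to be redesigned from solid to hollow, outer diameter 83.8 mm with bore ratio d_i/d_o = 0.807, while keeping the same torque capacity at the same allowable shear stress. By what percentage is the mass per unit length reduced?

Equal τ_max and T ⇒ the solid shaft needs d_s³ = d_o³(1−k⁴), so d_s = 83.8·(1−0.807⁴)^(1/3) = 69.72 mm.
Area ratio A_h/A_s = d_o²(1−k²)/d_s² = (1−k²)/(1−k⁴)^(2/3) = 0.5038.
Mass saving = 1 − 0.5038 = 49.6 %.

49.6 %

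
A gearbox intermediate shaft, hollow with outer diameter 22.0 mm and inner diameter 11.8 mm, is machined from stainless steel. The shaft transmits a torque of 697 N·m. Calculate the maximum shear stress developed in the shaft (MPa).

J = π(d_o⁴ − d_i⁴)/32 = π(0.0220⁴ − 0.0118⁴)/32 = 2.109×10^-8 m⁴.
τ_max = T·r/J = 697.0 × 0.0110 / 2.109×10^-8 = 3.635×10^8 Pa.

363 MPa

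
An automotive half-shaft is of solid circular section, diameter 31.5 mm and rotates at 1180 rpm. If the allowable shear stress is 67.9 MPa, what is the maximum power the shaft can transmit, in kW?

51.5 kW

J = πd⁴/32 = π(0.0315)⁴/32 = 9.666×10^-8 m⁴.
T_max = τ_allow·J/r = 6.79×10^7 × 9.666×10^-8 / 0.0158 = 416.7 N·m.
ω = 2π·1180/60 = 123.6 rad/s, so P_max = T_max·ω = 5.149×10^4 W.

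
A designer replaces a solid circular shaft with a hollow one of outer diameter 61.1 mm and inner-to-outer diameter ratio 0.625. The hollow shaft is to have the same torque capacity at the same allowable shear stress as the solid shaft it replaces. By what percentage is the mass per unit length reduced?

32.0 %

Equal τ_max and T ⇒ the solid shaft needs d_s³ = d_o³(1−k⁴), so d_s = 61.1·(1−0.625⁴)^(1/3) = 57.82 mm.
Area ratio A_h/A_s = d_o²(1−k²)/d_s² = (1−k²)/(1−k⁴)^(2/3) = 0.6805.
Mass saving = 1 − 0.6805 = 32.0 %.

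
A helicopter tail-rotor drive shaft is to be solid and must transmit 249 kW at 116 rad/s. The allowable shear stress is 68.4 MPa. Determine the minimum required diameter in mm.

54.3 mm

ω = 116 rad/s, so T = P/ω = 249×10³ / 116.0 = 2147 N·m.
For a solid shaft τ_max = 16T/(πd³), so d = (16T/(π τ_allow))^(1/3) = (16·2147/(π·6.84×10^7))^(1/3) = 0.05427 m.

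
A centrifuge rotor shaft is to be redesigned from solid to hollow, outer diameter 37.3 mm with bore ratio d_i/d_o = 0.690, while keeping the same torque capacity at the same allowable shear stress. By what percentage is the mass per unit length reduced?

Equal τ_max and T ⇒ the solid shaft needs d_s³ = d_o³(1−k⁴), so d_s = 37.3·(1−0.690⁴)^(1/3) = 34.24 mm.
Area ratio A_h/A_s = d_o²(1−k²)/d_s² = (1−k²)/(1−k⁴)^(2/3) = 0.6218.
Mass saving = 1 − 0.6218 = 37.8 %.

37.8 %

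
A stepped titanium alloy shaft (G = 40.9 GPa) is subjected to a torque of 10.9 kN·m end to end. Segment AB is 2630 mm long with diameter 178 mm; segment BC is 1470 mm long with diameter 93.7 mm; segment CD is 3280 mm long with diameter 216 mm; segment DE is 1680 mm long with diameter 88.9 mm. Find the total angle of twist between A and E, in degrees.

J_AB = π(0.178)⁴/32 = 9.86×10^-5 m⁴; J_BC = π(0.0937)⁴/32 = 7.57×10^-6 m⁴; J_CD = π(0.216)⁴/32 = 2.14×10^-4 m⁴; J_DE = π(0.0889)⁴/32 = 6.13×10^-6 m⁴.
θ = (T/G)·Σ L_i/J_i = (10900/40.9×10⁹)·(2.63/9.86×10^-5 + 1.47/7.57×10^-6 + 3.28/2.14×10^-4 + 1.68/6.13×10^-6) = 0.1360 rad.

7.79°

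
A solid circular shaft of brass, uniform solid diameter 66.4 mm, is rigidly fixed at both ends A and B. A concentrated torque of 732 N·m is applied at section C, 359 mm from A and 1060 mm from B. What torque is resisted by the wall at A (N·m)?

With uniform GJ and both ends fixed, compatibility θ_AC = θ_CB gives T_A·a = T_B·b, together with T_A + T_B = T₀.
T_A = T₀·b/(a+b) = 732.0·1060/1419 = 546.8 N·m; T_B = 185.2 N·m.

547 N·m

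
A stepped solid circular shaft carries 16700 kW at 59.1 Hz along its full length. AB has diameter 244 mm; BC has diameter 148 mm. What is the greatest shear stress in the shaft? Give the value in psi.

10200 psi

ω = 2π·59.1 = 371.3 rad/s, so T = P/ω = 16700×10³ / 371.3 = 44970 N·m.
Under the same torque, τ_max = 16T/(πd³) is largest where d is smallest — segment BC (d = 148 mm).
τ_max = 16·44970/(π·(0.148)³) = 7.065×10^7 Pa.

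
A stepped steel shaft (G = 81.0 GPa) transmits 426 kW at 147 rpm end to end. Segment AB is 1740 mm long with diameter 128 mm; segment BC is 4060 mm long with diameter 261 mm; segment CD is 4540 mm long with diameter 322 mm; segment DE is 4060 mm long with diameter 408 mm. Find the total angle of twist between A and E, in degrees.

ω = 2π·147/60 = 15.39 rad/s, so T = P/ω = 426×10³ / 15.39 = 27670 N·m.
J_AB = π(0.128)⁴/32 = 2.64×10^-5 m⁴; J_BC = π(0.261)⁴/32 = 4.56×10^-4 m⁴; J_CD = π(0.322)⁴/32 = 1.06×10^-3 m⁴; J_DE = π(0.408)⁴/32 = 2.72×10^-3 m⁴.
θ = (T/G)·Σ L_i/J_i = (27670/81.0×10⁹)·(1.74/2.64×10^-5 + 4.06/4.56×10^-4 + 4.54/1.06×10^-3 + 4.06/2.72×10^-3) = 0.02758 rad.

1.58°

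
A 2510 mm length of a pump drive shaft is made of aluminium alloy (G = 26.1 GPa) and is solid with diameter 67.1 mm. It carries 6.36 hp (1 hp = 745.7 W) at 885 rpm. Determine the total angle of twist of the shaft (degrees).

ω = 2π·885/60 = 92.68 rad/s, so T = P/ω = 6.36×745.7 / 92.68 = 51.17 N·m.
J = πd⁴/32 = π(0.0671)⁴/32 = 1.990×10^-6 m⁴.
θ = T·L/(G·J) = 51.17 × 2.51 / (26.1×10⁹ × 1.990×10^-6) = 2.473×10^-3 rad.

0.142°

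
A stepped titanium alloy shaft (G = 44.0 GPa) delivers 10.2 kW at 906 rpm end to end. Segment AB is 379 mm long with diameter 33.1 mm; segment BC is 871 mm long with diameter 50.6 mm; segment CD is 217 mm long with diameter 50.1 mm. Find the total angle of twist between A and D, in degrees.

0.689°

ω = 2π·906/60 = 94.88 rad/s, so T = P/ω = 10.2×10³ / 94.88 = 107.5 N·m.
J_AB = π(0.0331)⁴/32 = 1.18×10^-7 m⁴; J_BC = π(0.0506)⁴/32 = 6.44×10^-7 m⁴; J_CD = π(0.0501)⁴/32 = 6.19×10^-7 m⁴.
θ = (T/G)·Σ L_i/J_i = (107.5/44.0×10⁹)·(0.379/1.18×10^-7 + 0.871/6.44×10^-7 + 0.217/6.19×10^-7) = 0.01202 rad.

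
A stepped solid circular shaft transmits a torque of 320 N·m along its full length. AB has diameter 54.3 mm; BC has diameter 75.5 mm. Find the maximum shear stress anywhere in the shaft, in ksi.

1.48 ksi

Under the same torque, τ_max = 16T/(πd³) is largest where d is smallest — segment AB (d = 54.3 mm).
τ_max = 16·320.0/(π·(0.0543)³) = 1.018×10^7 Pa.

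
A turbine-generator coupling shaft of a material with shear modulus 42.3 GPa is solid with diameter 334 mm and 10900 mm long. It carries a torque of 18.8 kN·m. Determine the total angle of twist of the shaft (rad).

J = πd⁴/32 = π(0.334)⁴/32 = 1.222×10^-3 m⁴.
θ = T·L/(G·J) = 18800 × 10.9 / (42.3×10⁹ × 1.222×10^-3) = 3.965×10^-3 rad.

0.00397 rad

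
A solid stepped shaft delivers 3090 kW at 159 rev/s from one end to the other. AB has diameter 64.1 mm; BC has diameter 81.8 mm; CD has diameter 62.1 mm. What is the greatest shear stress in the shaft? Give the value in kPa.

ω = 2π·159 = 999.0 rad/s, so T = P/ω = 3090×10³ / 999.0 = 3093 N·m.
Under the same torque, τ_max = 16T/(πd³) is largest where d is smallest — segment CD (d = 62.1 mm).
τ_max = 16·3093/(π·(0.0621)³) = 6.578×10^7 Pa.

65800 kPa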